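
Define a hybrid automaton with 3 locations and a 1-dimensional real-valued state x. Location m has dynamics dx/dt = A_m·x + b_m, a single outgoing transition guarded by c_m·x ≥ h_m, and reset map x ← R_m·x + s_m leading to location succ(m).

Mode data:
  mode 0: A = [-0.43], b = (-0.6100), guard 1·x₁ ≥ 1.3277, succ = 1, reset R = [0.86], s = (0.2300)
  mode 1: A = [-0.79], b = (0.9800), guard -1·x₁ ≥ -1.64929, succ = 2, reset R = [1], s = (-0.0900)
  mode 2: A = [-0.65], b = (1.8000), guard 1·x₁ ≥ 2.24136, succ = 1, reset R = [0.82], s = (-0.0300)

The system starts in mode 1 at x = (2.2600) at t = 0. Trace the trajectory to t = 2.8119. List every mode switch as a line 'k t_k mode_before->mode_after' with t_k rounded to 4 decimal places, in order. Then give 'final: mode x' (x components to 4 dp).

1 1.1568 1->2
2 2.4329 2->1
final: 1 1.6611

Mode 1: guard c·x = -1.6493 hit at Δt = 1.1568 (t = 1.1568), x⁻ = (1.6493) → reset → x⁺ = (1.5593), jump to mode 2
Mode 2: guard c·x = 2.2414 hit at Δt = 1.2761 (t = 2.4329), x⁻ = (2.2414) → reset → x⁺ = (1.8079), jump to mode 1
Mode 1: flow for 0.3790 to horizon, guard not reached → x = (1.6611)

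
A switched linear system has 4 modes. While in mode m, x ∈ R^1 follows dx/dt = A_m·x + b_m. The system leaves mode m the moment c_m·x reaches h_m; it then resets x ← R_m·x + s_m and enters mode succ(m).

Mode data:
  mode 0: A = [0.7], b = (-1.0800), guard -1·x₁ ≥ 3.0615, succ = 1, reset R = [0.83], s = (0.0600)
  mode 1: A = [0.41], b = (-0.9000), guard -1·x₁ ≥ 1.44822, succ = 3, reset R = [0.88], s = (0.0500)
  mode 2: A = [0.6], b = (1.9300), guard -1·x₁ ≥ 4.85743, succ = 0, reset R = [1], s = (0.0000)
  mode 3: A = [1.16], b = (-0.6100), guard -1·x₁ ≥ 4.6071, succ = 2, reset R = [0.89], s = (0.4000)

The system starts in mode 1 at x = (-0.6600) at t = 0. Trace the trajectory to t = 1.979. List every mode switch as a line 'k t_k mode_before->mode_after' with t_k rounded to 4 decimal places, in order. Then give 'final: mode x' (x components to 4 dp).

Mode 1: guard c·x = 1.4482 hit at Δt = 0.5946 (t = 0.5946), x⁻ = (-1.4482) → reset → x⁺ = (-1.2244), jump to mode 3
Mode 3: guard c·x = 4.6071 hit at Δt = 0.9275 (t = 1.5221), x⁻ = (-4.6071) → reset → x⁺ = (-3.7003), jump to mode 2
Mode 2: flow for 0.4569 to horizon, guard not reached → x = (-3.8529)

1 0.5946 1->3
2 1.5221 3->2
final: 2 -3.8529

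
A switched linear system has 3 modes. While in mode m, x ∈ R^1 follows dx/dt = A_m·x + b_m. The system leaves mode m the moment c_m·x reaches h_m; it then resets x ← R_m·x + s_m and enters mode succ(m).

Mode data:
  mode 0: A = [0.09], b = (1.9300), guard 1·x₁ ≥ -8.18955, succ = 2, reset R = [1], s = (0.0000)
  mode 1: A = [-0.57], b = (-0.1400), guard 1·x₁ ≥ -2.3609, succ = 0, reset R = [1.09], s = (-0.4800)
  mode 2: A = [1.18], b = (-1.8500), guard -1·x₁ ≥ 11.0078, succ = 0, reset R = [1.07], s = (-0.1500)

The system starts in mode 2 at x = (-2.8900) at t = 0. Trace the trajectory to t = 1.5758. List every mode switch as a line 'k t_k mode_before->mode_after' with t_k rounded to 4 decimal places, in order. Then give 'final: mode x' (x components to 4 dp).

1 0.8789 2->0
final: 0 -11.3124

Mode 2: guard c·x = 11.0078 hit at Δt = 0.8789 (t = 0.8789), x⁻ = (-11.0078) → reset → x⁺ = (-11.9283), jump to mode 0
Mode 0: flow for 0.6969 to horizon, guard not reached → x = (-11.3124)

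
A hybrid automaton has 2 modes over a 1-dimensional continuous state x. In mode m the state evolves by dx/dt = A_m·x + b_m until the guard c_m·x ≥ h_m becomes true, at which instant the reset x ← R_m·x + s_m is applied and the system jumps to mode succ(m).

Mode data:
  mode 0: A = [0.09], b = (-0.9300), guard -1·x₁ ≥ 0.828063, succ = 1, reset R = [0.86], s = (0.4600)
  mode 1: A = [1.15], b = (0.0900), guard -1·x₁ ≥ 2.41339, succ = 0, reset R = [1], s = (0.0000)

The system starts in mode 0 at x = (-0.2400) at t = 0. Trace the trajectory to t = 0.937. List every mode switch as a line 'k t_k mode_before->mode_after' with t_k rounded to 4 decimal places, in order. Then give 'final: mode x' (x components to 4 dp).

1 0.6014 0->1
final: 1 -0.3340

Mode 0: guard c·x = 0.8281 hit at Δt = 0.6014 (t = 0.6014), x⁻ = (-0.8281) → reset → x⁺ = (-0.2521), jump to mode 1
Mode 1: flow for 0.3356 to horizon, guard not reached → x = (-0.3340)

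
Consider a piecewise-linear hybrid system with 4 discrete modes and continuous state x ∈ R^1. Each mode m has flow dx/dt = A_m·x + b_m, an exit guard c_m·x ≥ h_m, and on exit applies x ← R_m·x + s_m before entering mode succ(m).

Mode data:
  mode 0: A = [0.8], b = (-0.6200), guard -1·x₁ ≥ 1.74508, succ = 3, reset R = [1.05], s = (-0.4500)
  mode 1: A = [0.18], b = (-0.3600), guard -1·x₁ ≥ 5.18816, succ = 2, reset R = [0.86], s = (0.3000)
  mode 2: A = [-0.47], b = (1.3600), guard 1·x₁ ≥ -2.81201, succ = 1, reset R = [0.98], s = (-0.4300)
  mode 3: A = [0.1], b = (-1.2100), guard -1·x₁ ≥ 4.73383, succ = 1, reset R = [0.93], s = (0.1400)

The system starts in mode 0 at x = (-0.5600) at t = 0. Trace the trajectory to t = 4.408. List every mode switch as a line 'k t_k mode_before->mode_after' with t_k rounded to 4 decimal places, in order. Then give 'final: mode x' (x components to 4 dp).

Mode 0: guard c·x = 1.7451 hit at Δt = 0.7942 (t = 0.7942), x⁻ = (-1.7451) → reset → x⁺ = (-2.2823), jump to mode 3
Mode 3: guard c·x = 4.7338 hit at Δt = 1.5739 (t = 2.3681), x⁻ = (-4.7338) → reset → x⁺ = (-4.2625), jump to mode 1
Mode 1: guard c·x = 5.1882 hit at Δt = 0.7659 (t = 3.1340), x⁻ = (-5.1882) → reset → x⁺ = (-4.1618), jump to mode 2
Mode 2: guard c·x = -2.8120 hit at Δt = 0.4518 (t = 3.5858), x⁻ = (-2.8120) → reset → x⁺ = (-3.1858), jump to mode 1
Mode 1: flow for 0.8222 to horizon, guard not reached → x = (-4.0129)

1 0.7942 0->3
2 2.3681 3->1
3 3.1340 1->2
4 3.5858 2->1
final: 1 -4.0129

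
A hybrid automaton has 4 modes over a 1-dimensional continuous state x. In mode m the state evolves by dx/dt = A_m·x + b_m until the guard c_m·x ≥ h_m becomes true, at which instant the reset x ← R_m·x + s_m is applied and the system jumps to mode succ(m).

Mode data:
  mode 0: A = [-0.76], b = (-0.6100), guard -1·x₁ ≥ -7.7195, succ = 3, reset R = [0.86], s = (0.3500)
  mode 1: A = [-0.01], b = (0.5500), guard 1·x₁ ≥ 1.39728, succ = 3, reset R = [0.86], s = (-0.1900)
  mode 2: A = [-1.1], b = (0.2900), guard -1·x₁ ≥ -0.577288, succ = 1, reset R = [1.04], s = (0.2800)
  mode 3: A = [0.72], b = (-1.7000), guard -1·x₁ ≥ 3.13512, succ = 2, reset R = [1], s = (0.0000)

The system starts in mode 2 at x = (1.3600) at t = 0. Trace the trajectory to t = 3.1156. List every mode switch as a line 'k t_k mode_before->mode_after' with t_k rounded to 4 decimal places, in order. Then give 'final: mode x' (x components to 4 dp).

Mode 2: guard c·x = -0.5773 hit at Δt = 1.1377 (t = 1.1377), x⁻ = (0.5773) → reset → x⁺ = (0.8804), jump to mode 1
Mode 1: guard c·x = 1.3973 hit at Δt = 0.9597 (t = 2.0974), x⁻ = (1.3973) → reset → x⁺ = (1.0117), jump to mode 3
Mode 3: flow for 1.0182 to horizon, guard not reached → x = (-0.4478)

1 1.1377 2->1
2 2.0974 1->3
final: 3 -0.4478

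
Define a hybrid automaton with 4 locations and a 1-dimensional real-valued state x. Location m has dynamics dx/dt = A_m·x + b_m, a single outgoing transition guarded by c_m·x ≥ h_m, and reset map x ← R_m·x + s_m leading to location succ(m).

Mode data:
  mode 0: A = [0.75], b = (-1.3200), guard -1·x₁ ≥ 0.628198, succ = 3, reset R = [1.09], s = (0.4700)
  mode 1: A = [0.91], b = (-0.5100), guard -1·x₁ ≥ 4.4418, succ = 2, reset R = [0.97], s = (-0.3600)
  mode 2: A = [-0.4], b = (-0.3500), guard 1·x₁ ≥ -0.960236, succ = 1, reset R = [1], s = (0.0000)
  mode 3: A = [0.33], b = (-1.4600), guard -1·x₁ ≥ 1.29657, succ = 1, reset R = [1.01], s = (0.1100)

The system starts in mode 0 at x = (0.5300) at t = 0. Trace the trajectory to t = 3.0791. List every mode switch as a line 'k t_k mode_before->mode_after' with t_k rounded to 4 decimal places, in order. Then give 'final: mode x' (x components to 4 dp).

1 0.8847 0->3
2 1.5199 3->1
3 2.6678 1->2
final: 2 -4.0931

Mode 0: guard c·x = 0.6282 hit at Δt = 0.8847 (t = 0.8847), x⁻ = (-0.6282) → reset → x⁺ = (-0.2147), jump to mode 3
Mode 3: guard c·x = 1.2966 hit at Δt = 0.6352 (t = 1.5199), x⁻ = (-1.2966) → reset → x⁺ = (-1.1995), jump to mode 1
Mode 1: guard c·x = 4.4418 hit at Δt = 1.1479 (t = 2.6678), x⁻ = (-4.4418) → reset → x⁺ = (-4.6685), jump to mode 2
Mode 2: flow for 0.4113 to horizon, guard not reached → x = (-4.0931)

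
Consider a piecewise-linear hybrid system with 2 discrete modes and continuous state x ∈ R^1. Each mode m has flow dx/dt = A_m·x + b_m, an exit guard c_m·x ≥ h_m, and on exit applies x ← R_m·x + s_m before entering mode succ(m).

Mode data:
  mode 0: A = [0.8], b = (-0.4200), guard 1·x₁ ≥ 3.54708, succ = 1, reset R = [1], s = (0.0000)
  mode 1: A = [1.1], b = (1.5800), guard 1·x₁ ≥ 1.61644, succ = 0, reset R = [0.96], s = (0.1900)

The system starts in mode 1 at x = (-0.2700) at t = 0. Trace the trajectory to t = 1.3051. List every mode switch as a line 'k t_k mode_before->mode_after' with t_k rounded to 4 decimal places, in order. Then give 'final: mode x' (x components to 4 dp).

1 0.8747 1->0
final: 0 2.2419

Mode 1: guard c·x = 1.6164 hit at Δt = 0.8747 (t = 0.8747), x⁻ = (1.6164) → reset → x⁺ = (1.7418), jump to mode 0
Mode 0: flow for 0.4304 to horizon, guard not reached → x = (2.2419)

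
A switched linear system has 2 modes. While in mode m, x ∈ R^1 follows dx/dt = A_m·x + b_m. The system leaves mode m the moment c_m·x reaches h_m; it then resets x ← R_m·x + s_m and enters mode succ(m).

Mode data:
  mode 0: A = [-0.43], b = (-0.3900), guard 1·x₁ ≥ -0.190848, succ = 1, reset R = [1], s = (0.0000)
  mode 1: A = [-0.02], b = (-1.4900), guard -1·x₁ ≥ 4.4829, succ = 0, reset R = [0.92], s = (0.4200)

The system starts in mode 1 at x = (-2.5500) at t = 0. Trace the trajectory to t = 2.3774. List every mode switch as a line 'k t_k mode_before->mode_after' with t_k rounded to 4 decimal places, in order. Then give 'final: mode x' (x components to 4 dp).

1 1.3616 1->0
final: 0 -2.7143

Mode 1: guard c·x = 4.4829 hit at Δt = 1.3616 (t = 1.3616), x⁻ = (-4.4829) → reset → x⁺ = (-3.7043), jump to mode 0
Mode 0: flow for 1.0158 to horizon, guard not reached → x = (-2.7143)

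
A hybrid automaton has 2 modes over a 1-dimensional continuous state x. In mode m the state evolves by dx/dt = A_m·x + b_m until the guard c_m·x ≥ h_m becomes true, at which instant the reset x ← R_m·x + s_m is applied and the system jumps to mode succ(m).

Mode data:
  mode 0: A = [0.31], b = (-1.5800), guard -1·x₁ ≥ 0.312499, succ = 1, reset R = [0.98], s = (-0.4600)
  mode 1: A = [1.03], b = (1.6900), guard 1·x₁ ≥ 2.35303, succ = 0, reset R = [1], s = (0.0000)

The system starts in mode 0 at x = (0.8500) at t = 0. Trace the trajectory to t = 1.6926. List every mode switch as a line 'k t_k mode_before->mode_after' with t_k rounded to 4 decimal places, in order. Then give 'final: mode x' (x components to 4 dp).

1 0.7805 0->1
final: 1 0.5968

Mode 0: guard c·x = 0.3125 hit at Δt = 0.7805 (t = 0.7805), x⁻ = (-0.3125) → reset → x⁺ = (-0.7662), jump to mode 1
Mode 1: flow for 0.9121 to horizon, guard not reached → x = (0.5968)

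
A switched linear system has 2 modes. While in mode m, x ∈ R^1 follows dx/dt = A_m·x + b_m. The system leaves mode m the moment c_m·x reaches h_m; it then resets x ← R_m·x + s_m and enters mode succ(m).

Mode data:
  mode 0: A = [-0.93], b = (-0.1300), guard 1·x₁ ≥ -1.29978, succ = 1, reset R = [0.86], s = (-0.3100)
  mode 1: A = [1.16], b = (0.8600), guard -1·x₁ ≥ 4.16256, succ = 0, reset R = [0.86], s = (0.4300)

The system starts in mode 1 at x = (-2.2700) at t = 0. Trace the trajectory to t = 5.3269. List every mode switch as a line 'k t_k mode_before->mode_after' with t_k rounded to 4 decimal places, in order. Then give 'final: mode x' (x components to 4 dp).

1 0.6945 1->0
2 1.7198 0->1
3 3.1045 1->0
4 4.1298 0->1
final: 1 -3.4936

Mode 1: guard c·x = 4.1626 hit at Δt = 0.6945 (t = 0.6945), x⁻ = (-4.1626) → reset → x⁺ = (-3.1498), jump to mode 0
Mode 0: guard c·x = -1.2998 hit at Δt = 1.0253 (t = 1.7198), x⁻ = (-1.2998) → reset → x⁺ = (-1.4278), jump to mode 1
Mode 1: guard c·x = 4.1626 hit at Δt = 1.3847 (t = 3.1045), x⁻ = (-4.1626) → reset → x⁺ = (-3.1498), jump to mode 0
Mode 0: guard c·x = -1.2998 hit at Δt = 1.0253 (t = 4.1298), x⁻ = (-1.2998) → reset → x⁺ = (-1.4278), jump to mode 1
Mode 1: flow for 1.1971 to horizon, guard not reached → x = (-3.4936)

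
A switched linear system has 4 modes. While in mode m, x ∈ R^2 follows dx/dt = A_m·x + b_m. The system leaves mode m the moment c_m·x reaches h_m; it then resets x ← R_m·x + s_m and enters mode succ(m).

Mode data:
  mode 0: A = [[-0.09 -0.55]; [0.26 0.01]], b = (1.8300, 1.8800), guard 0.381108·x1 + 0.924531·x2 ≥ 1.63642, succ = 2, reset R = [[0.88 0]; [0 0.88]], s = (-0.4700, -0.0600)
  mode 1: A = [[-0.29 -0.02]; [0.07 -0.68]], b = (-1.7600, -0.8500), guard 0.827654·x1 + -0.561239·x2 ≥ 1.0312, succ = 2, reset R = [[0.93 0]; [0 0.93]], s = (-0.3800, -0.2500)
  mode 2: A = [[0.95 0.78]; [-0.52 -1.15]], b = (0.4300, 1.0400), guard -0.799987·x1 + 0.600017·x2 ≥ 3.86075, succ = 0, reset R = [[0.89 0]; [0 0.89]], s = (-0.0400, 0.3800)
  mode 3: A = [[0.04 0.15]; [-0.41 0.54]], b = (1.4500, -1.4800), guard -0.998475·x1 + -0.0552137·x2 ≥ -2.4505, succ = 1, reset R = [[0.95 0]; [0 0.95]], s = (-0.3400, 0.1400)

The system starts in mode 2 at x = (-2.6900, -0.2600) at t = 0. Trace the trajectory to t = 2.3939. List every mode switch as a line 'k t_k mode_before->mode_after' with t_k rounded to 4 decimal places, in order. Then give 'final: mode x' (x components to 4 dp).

Mode 2: guard c·x = 3.8607 hit at Δt = 0.5606 (t = 0.5606), x⁻ = (-4.0532, 1.0304) → reset → x⁺ = (-3.6473, 1.2971), jump to mode 0
Mode 0: guard c·x = 1.6364 hit at Δt = 1.2717 (t = 1.8323), x⁻ = (-2.3760, 2.7494) → reset → x⁺ = (-2.5609, 2.3595), jump to mode 2
Mode 2: flow for 0.5616 to horizon, guard not reached → x = (-2.7205, 2.2346)

1 0.5606 2->0
2 1.8323 0->2
final: 2 -2.7205 2.2346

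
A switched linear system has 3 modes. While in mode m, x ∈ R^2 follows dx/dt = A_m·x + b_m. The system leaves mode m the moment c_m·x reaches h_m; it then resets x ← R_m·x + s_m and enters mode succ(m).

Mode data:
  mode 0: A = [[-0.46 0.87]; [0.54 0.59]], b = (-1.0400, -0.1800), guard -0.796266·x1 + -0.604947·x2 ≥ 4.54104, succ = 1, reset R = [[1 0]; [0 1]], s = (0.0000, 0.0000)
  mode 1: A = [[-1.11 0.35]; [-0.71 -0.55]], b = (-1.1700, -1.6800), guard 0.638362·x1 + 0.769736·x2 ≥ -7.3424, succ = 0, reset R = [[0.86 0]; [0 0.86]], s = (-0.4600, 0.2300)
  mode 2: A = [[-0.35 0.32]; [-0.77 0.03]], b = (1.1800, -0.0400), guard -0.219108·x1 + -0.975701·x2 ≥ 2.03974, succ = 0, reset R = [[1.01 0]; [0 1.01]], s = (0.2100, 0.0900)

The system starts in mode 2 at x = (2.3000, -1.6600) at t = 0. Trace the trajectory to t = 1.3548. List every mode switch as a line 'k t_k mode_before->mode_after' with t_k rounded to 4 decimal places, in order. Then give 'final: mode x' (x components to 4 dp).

Mode 2: guard c·x = 2.0397 hit at Δt = 0.5007 (t = 0.5007), x⁻ = (2.1585, -2.5753) → reset → x⁺ = (2.3901, -2.5110), jump to mode 0
Mode 0: flow for 0.8541 to horizon, guard not reached → x = (-0.9947, -3.8695)

1 0.5007 2->0
final: 0 -0.9947 -3.8695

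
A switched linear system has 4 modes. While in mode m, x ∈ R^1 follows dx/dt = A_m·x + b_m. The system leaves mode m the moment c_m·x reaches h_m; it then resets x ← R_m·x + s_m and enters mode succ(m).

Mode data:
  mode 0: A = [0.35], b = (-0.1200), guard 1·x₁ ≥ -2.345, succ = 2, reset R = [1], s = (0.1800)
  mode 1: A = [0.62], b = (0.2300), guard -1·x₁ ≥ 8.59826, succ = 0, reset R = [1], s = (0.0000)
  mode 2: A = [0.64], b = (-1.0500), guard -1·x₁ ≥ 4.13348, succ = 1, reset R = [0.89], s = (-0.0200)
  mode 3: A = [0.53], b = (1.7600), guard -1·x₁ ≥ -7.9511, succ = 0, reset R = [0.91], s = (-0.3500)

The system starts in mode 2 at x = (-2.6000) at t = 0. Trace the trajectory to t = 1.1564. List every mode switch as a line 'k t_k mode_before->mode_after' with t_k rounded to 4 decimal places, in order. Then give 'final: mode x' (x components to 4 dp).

1 0.4823 2->1
final: 1 -5.4254

Mode 2: guard c·x = 4.1335 hit at Δt = 0.4823 (t = 0.4823), x⁻ = (-4.1335) → reset → x⁺ = (-3.6988), jump to mode 1
Mode 1: flow for 0.6741 to horizon, guard not reached → x = (-5.4254)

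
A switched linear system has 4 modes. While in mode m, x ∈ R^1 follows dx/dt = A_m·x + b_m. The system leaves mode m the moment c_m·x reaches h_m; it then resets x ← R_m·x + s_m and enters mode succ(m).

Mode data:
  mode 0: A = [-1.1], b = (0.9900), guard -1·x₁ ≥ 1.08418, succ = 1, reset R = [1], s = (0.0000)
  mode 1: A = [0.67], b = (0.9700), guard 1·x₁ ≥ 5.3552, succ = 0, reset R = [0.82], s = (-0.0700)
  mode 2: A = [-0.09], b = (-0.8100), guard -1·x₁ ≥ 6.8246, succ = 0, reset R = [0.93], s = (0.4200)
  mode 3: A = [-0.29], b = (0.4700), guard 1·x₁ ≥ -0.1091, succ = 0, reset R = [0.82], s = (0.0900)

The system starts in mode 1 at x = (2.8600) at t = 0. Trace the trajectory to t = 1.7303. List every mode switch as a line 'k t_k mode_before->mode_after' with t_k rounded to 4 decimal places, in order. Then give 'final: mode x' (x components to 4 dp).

1 0.6820 1->0
final: 0 1.9799

Mode 1: guard c·x = 5.3552 hit at Δt = 0.6820 (t = 0.6820), x⁻ = (5.3552) → reset → x⁺ = (4.3213), jump to mode 0
Mode 0: flow for 1.0483 to horizon, guard not reached → x = (1.9799)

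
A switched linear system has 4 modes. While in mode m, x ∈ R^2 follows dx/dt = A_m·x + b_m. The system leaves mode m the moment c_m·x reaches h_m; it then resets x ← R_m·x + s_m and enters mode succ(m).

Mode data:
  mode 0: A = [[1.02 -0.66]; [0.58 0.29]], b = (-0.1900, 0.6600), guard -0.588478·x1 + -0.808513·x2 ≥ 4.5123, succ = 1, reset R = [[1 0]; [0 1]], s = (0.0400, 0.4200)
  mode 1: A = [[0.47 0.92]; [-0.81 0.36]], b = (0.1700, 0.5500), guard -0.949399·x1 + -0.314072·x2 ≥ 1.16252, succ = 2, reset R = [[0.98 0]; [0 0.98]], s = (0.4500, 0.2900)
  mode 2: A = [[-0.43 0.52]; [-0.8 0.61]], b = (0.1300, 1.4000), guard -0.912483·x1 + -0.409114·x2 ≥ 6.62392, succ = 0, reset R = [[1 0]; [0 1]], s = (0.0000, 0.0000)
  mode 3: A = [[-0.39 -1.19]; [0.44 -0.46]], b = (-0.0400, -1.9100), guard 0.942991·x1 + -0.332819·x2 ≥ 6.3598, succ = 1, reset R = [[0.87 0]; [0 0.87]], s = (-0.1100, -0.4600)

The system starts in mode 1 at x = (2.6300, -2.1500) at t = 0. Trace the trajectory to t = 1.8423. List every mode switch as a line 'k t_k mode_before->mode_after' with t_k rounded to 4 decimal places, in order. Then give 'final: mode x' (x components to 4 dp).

Mode 1: guard c·x = 1.1625 hit at Δt = 1.1086 (t = 1.1086), x⁻ = (0.2538, -4.4687) → reset → x⁺ = (0.6987, -4.0893), jump to mode 2
Mode 2: flow for 0.7337 to horizon, guard not reached → x = (-0.9268, -5.0537)

1 1.1086 1->2
final: 2 -0.9268 -5.0537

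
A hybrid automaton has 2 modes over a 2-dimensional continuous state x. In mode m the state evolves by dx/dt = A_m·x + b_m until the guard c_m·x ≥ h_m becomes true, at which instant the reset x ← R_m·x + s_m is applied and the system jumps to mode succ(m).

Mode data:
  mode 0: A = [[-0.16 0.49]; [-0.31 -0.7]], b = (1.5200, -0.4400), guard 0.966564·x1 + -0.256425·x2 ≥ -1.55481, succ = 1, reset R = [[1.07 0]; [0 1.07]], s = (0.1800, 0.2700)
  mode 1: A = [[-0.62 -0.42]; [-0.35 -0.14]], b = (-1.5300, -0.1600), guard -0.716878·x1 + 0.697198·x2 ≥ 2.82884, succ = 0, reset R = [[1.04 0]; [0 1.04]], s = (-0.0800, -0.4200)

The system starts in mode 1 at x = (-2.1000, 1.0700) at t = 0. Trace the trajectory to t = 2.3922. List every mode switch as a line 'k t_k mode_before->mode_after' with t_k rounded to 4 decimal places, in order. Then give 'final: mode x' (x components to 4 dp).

Mode 1: guard c·x = 2.8288 hit at Δt = 0.7494 (t = 0.7494), x⁻ = (-2.5534, 1.4319) → reset → x⁺ = (-2.7356, 1.0692), jump to mode 0
Mode 0: guard c·x = -1.5548 hit at Δt = 0.5794 (t = 1.3288), x⁻ = (-1.3966, 0.7991) → reset → x⁺ = (-1.3144, 1.1250), jump to mode 1
Mode 1: flow for 1.0634 to horizon, guard not reached → x = (-2.2902, 1.4528)

1 0.7494 1->0
2 1.3288 0->1
final: 1 -2.2902 1.4528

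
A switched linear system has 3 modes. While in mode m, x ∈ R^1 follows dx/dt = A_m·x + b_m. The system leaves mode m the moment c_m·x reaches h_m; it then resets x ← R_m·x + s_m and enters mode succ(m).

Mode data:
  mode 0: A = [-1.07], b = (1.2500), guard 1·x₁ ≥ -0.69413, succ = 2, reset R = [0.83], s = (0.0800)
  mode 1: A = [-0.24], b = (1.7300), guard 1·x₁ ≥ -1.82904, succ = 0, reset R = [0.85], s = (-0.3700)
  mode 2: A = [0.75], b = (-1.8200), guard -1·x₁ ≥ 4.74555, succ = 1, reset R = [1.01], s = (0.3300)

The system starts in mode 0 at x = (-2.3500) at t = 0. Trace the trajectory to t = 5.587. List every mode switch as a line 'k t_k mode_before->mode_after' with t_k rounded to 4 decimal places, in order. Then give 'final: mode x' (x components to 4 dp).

Mode 0: guard c·x = -0.6941 hit at Δt = 0.5945 (t = 0.5945), x⁻ = (-0.6941) → reset → x⁺ = (-0.4961), jump to mode 2
Mode 2: guard c·x = 4.7455 hit at Δt = 1.1969 (t = 1.7914), x⁻ = (-4.7455) → reset → x⁺ = (-4.4630), jump to mode 1
Mode 1: guard c·x = -1.8290 hit at Δt = 1.0657 (t = 2.8571), x⁻ = (-1.8290) → reset → x⁺ = (-1.9247), jump to mode 0
Mode 0: guard c·x = -0.6941 hit at Δt = 0.4741 (t = 3.3312), x⁻ = (-0.6941) → reset → x⁺ = (-0.4961), jump to mode 2
Mode 2: guard c·x = 4.7455 hit at Δt = 1.1969 (t = 4.5281), x⁻ = (-4.7455) → reset → x⁺ = (-4.4630), jump to mode 1
Mode 1: flow for 1.0589 to horizon, guard not reached → x = (-1.8438)

1 0.5945 0->2
2 1.7914 2->1
3 2.8571 1->0
4 3.3312 0->2
5 4.5281 2->1
final: 1 -1.8438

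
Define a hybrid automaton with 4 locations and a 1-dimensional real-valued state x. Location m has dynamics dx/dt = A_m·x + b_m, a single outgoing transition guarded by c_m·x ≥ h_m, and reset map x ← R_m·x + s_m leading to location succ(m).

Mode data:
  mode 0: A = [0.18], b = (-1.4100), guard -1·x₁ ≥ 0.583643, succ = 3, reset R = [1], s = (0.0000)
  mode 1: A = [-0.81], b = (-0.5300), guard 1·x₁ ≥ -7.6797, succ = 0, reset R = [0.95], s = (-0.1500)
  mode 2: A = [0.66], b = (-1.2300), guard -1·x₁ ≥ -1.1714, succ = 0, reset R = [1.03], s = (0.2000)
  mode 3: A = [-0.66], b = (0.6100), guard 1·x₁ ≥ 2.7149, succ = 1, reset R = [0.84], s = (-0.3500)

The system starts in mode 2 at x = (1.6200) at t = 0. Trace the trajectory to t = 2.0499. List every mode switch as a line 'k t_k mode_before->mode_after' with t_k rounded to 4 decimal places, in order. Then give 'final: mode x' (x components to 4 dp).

Mode 2: guard c·x = -1.1714 hit at Δt = 1.5822 (t = 1.5822), x⁻ = (1.1714) → reset → x⁺ = (1.4065), jump to mode 0
Mode 0: flow for 0.4677 to horizon, guard not reached → x = (0.8421)

1 1.5822 2->0
final: 0 0.8421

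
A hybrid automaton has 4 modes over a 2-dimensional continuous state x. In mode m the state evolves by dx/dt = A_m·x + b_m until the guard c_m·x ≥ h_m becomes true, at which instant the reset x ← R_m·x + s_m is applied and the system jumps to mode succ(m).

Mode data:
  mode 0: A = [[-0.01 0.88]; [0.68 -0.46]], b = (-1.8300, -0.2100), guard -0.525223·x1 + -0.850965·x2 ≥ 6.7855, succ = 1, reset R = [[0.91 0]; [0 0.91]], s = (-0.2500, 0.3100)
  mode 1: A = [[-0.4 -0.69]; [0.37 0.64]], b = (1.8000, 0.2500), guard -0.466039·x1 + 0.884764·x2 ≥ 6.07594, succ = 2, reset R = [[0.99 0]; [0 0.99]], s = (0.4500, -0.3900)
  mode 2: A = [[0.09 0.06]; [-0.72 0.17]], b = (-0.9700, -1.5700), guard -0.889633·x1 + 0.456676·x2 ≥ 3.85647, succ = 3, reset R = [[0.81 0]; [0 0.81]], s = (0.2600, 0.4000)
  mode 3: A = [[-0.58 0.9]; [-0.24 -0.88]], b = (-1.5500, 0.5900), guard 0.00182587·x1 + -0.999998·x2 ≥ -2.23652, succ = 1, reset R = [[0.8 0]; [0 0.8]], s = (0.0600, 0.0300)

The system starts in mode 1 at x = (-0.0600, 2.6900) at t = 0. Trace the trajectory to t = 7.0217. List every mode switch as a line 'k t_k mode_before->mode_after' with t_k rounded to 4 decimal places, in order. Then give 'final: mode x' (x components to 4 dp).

1 1.2521 1->2
2 1.9799 2->3
3 3.1216 3->1
4 4.7761 1->2
5 6.0446 2->3
final: 3 0.8385 2.5459

Mode 1: guard c·x = 6.0759 hit at Δt = 1.2521 (t = 1.2521), x⁻ = (-1.2576, 6.2049) → reset → x⁺ = (-0.7950, 5.7528), jump to mode 2
Mode 2: guard c·x = 3.8565 hit at Δt = 0.7278 (t = 1.9799), x⁻ = (-1.3171, 5.8789) → reset → x⁺ = (-0.8068, 5.1619), jump to mode 3
Mode 3: guard c·x = -2.2365 hit at Δt = 1.1417 (t = 3.1216), x⁻ = (0.7954, 2.2380) → reset → x⁺ = (0.6963, 1.8204), jump to mode 1
Mode 1: guard c·x = 6.0759 hit at Δt = 1.6545 (t = 4.7761), x⁻ = (-0.8427, 6.4234) → reset → x⁺ = (-0.3843, 5.9692), jump to mode 2
Mode 2: guard c·x = 3.8565 hit at Δt = 1.2685 (t = 6.0446), x⁻ = (-1.2573, 5.9954) → reset → x⁺ = (-0.7584, 5.2563), jump to mode 3
Mode 3: flow for 0.9771 to horizon, guard not reached → x = (0.8385, 2.5459)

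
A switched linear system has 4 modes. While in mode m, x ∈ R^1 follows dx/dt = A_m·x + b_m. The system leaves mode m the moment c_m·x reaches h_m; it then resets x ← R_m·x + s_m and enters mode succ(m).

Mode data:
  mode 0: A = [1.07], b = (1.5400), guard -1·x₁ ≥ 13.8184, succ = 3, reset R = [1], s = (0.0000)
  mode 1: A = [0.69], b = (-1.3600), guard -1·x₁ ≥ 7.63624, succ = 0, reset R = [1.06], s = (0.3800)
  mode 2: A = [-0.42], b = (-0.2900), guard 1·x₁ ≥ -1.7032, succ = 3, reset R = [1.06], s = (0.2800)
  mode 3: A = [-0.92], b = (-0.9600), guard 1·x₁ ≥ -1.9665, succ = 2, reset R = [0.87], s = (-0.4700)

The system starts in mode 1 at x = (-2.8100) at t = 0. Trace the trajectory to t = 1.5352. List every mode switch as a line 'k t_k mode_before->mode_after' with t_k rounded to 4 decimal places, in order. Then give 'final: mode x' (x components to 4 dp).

Mode 1: guard c·x = 7.6362 hit at Δt = 1.0114 (t = 1.0114), x⁻ = (-7.6362) → reset → x⁺ = (-7.7144), jump to mode 0
Mode 0: flow for 0.5238 to horizon, guard not reached → x = (-12.4301)

1 1.0114 1->0
final: 0 -12.4301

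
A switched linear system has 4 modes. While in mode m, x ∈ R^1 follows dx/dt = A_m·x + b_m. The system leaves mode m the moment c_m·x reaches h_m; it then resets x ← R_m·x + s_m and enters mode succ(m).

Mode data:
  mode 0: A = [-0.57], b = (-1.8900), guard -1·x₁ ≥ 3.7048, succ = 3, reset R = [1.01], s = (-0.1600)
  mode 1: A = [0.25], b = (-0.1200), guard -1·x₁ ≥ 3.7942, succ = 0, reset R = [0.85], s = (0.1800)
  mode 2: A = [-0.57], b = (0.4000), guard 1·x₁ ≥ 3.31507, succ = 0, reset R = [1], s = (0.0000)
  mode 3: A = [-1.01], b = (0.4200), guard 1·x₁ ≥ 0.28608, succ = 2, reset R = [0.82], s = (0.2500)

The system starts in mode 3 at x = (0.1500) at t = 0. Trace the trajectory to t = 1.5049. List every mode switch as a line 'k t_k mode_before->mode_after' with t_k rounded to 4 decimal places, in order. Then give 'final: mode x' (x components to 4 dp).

1 0.7101 3->2
final: 2 0.5637

Mode 3: guard c·x = 0.2861 hit at Δt = 0.7101 (t = 0.7101), x⁻ = (0.2861) → reset → x⁺ = (0.4846), jump to mode 2
Mode 2: flow for 0.7948 to horizon, guard not reached → x = (0.5637)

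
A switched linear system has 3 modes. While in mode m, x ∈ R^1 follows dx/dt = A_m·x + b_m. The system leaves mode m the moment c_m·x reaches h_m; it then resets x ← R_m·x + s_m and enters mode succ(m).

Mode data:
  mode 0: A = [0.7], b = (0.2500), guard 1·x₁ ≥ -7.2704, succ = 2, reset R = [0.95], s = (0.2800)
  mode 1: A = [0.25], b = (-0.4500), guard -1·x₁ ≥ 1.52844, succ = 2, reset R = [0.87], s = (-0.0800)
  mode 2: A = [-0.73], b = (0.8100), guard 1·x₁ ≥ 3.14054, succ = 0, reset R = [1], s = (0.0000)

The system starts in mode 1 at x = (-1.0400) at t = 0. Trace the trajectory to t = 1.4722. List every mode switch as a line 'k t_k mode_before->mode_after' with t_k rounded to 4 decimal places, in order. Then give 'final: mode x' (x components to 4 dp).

1 0.6348 1->2
final: 2 -0.2575

Mode 1: guard c·x = 1.5284 hit at Δt = 0.6348 (t = 0.6348), x⁻ = (-1.5284) → reset → x⁺ = (-1.4097), jump to mode 2
Mode 2: flow for 0.8374 to horizon, guard not reached → x = (-0.2575)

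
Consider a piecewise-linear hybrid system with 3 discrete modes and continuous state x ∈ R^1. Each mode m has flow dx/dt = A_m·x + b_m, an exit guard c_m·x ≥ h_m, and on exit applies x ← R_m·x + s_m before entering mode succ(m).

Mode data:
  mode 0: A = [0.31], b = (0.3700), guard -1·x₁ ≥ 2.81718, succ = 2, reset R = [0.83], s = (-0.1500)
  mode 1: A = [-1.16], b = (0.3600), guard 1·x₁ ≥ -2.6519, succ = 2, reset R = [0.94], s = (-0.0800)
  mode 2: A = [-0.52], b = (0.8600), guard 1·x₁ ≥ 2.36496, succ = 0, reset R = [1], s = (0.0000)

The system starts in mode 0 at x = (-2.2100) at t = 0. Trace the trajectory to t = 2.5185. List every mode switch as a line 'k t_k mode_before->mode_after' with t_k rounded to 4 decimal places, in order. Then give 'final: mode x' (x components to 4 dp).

1 1.5108 0->2
final: 2 -0.7989

Mode 0: guard c·x = 2.8172 hit at Δt = 1.5108 (t = 1.5108), x⁻ = (-2.8172) → reset → x⁺ = (-2.4883), jump to mode 2
Mode 2: flow for 1.0077 to horizon, guard not reached → x = (-0.7989)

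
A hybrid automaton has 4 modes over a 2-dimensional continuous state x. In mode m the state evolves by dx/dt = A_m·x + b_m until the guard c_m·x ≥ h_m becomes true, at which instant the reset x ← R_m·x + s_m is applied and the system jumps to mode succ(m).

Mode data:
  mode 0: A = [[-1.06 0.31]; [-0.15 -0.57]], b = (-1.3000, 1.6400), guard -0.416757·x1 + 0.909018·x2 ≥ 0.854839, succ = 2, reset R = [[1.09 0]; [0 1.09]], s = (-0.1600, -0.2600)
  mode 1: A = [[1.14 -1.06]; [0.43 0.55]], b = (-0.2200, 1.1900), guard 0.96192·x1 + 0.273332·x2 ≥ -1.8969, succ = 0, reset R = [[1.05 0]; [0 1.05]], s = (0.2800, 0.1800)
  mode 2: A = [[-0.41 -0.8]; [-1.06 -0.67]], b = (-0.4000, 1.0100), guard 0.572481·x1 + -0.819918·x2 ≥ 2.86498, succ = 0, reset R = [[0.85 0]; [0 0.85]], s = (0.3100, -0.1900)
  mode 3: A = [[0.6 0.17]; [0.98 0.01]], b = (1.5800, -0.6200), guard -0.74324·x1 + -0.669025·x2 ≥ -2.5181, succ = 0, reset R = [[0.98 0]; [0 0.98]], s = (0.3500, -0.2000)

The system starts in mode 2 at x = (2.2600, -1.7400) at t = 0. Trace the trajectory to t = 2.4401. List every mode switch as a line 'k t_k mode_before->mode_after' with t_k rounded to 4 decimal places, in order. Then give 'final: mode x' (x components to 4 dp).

Mode 2: guard c·x = 2.8650 hit at Δt = 0.6277 (t = 0.6277), x⁻ = (2.3265, -1.8698) → reset → x⁺ = (2.2875, -1.7793), jump to mode 0
Mode 0: guard c·x = 0.8548 hit at Δt = 1.4001 (t = 2.0278), x⁻ = (-0.4540, 0.7323) → reset → x⁺ = (-0.6549, 0.5382), jump to mode 2
Mode 2: flow for 0.4123 to horizon, guard not reached → x = (-0.9527, 1.0776)

1 0.6277 2->0
2 2.0278 0->2
final: 2 -0.9527 1.0776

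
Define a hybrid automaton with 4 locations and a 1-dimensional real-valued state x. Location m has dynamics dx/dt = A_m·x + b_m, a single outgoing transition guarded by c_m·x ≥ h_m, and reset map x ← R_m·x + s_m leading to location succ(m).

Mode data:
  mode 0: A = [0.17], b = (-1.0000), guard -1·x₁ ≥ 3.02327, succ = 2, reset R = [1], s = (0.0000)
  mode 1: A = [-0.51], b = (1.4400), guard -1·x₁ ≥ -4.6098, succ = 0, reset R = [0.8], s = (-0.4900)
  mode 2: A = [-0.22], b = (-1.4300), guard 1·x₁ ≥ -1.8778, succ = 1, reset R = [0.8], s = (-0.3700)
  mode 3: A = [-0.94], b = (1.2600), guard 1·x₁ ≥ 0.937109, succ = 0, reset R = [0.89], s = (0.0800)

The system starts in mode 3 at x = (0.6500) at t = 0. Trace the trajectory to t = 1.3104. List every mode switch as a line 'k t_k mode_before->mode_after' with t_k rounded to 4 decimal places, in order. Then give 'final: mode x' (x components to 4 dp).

1 0.5719 3->0
final: 0 0.2494

Mode 3: guard c·x = 0.9371 hit at Δt = 0.5719 (t = 0.5719), x⁻ = (0.9371) → reset → x⁺ = (0.9140), jump to mode 0
Mode 0: flow for 0.7385 to horizon, guard not reached → x = (0.2494)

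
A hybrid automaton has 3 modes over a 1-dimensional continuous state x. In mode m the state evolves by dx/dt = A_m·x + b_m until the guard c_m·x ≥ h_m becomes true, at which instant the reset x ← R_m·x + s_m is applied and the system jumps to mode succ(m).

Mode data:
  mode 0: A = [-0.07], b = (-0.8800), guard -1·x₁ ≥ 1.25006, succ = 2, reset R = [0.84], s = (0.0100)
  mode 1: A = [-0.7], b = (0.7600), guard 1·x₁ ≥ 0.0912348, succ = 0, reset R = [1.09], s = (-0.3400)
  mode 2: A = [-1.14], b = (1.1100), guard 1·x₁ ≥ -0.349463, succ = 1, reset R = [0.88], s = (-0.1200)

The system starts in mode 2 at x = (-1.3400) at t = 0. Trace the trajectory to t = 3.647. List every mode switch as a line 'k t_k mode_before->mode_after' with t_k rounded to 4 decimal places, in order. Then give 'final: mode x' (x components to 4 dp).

1 0.4902 2->1
2 1.0899 1->0
3 2.3101 0->2
4 2.6785 2->1
5 3.2782 1->0
final: 0 -0.5548

Mode 2: guard c·x = -0.3495 hit at Δt = 0.4902 (t = 0.4902), x⁻ = (-0.3495) → reset → x⁺ = (-0.4275), jump to mode 1
Mode 1: guard c·x = 0.0912 hit at Δt = 0.5997 (t = 1.0899), x⁻ = (0.0912) → reset → x⁺ = (-0.2406), jump to mode 0
Mode 0: guard c·x = 1.2501 hit at Δt = 1.2202 (t = 2.3101), x⁻ = (-1.2501) → reset → x⁺ = (-1.0401), jump to mode 2
Mode 2: guard c·x = -0.3495 hit at Δt = 0.3684 (t = 2.6785), x⁻ = (-0.3495) → reset → x⁺ = (-0.4275), jump to mode 1
Mode 1: guard c·x = 0.0912 hit at Δt = 0.5997 (t = 3.2782), x⁻ = (0.0912) → reset → x⁺ = (-0.2406), jump to mode 0
Mode 0: flow for 0.3688 to horizon, guard not reached → x = (-0.5548)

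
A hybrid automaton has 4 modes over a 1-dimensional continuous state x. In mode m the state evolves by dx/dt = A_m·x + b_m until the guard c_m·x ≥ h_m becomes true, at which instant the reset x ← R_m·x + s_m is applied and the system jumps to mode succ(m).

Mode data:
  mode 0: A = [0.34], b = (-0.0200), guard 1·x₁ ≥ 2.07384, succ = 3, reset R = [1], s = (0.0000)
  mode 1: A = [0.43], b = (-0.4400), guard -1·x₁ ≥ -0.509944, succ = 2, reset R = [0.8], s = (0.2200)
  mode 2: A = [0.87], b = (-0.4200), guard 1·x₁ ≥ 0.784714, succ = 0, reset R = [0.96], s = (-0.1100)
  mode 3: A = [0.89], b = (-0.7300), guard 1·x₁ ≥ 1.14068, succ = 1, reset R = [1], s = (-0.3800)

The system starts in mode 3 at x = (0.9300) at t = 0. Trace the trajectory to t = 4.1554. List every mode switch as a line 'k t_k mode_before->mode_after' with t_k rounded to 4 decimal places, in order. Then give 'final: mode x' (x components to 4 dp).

Mode 3: guard c·x = 1.1407 hit at Δt = 1.2037 (t = 1.2037), x⁻ = (1.1407) → reset → x⁺ = (0.7607), jump to mode 1
Mode 1: guard c·x = -0.5099 hit at Δt = 1.5589 (t = 2.7627), x⁻ = (0.5099) → reset → x⁺ = (0.6280), jump to mode 2
Mode 2: guard c·x = 0.7847 hit at Δt = 0.8416 (t = 3.6043), x⁻ = (0.7847) → reset → x⁺ = (0.6433), jump to mode 0
Mode 0: flow for 0.5511 to horizon, guard not reached → x = (0.7638)

1 1.2037 3->1
2 2.7627 1->2
3 3.6043 2->0
final: 0 0.7638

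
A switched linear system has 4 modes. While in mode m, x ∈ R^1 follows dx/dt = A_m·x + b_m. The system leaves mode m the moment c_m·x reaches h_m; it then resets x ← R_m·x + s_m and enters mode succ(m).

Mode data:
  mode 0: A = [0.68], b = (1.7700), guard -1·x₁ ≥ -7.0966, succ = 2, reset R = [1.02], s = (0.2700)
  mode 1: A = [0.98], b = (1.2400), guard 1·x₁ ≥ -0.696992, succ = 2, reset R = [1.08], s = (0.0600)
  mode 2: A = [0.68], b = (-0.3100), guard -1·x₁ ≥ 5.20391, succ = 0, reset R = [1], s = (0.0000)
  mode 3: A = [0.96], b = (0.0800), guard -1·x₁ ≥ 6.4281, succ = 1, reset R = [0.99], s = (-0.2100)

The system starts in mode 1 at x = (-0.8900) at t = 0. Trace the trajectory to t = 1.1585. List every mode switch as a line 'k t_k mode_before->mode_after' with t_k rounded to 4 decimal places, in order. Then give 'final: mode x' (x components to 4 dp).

Mode 1: guard c·x = -0.6970 hit at Δt = 0.4234 (t = 0.4234), x⁻ = (-0.6970) → reset → x⁺ = (-0.6928), jump to mode 2
Mode 2: flow for 0.7351 to horizon, guard not reached → x = (-1.4376)

1 0.4234 1->2
final: 2 -1.4376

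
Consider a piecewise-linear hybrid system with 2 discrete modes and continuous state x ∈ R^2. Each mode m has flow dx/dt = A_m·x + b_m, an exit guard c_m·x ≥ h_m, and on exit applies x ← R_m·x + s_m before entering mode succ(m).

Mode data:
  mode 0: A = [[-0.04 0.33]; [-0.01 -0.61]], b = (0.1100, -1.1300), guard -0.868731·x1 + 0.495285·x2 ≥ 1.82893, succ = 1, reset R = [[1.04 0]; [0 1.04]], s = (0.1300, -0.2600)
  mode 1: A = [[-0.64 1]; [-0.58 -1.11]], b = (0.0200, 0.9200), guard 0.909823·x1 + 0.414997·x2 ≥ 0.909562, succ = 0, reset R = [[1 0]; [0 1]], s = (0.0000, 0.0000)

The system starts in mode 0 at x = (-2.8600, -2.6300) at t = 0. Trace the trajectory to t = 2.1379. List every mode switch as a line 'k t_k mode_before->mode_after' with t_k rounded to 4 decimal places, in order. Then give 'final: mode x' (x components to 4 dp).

1 0.9479 0->1
final: 1 -1.7123 0.8966

Mode 0: guard c·x = 1.8289 hit at Δt = 0.9479 (t = 0.9479), x⁻ = (-3.3971, -2.2658) → reset → x⁺ = (-3.4030, -2.6164), jump to mode 1
Mode 1: flow for 1.1900 to horizon, guard not reached → x = (-1.7123, 0.8966)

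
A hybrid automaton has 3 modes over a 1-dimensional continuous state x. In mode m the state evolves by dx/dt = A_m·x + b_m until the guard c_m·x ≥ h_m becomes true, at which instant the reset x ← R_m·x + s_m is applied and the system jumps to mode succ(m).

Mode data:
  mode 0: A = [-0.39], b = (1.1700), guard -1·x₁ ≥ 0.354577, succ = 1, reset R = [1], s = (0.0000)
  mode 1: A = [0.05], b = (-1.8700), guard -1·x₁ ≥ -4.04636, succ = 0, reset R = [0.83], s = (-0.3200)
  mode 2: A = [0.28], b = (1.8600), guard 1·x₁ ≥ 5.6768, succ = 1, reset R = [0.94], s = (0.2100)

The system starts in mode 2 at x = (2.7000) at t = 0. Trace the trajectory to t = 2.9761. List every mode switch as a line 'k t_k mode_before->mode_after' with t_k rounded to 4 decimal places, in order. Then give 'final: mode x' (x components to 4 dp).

1 0.9878 2->1
2 1.9080 1->0
final: 0 3.0254

Mode 2: guard c·x = 5.6768 hit at Δt = 0.9878 (t = 0.9878), x⁻ = (5.6768) → reset → x⁺ = (5.5462), jump to mode 1
Mode 1: guard c·x = -4.0464 hit at Δt = 0.9202 (t = 1.9080), x⁻ = (4.0464) → reset → x⁺ = (3.0385), jump to mode 0
Mode 0: flow for 1.0681 to horizon, guard not reached → x = (3.0254)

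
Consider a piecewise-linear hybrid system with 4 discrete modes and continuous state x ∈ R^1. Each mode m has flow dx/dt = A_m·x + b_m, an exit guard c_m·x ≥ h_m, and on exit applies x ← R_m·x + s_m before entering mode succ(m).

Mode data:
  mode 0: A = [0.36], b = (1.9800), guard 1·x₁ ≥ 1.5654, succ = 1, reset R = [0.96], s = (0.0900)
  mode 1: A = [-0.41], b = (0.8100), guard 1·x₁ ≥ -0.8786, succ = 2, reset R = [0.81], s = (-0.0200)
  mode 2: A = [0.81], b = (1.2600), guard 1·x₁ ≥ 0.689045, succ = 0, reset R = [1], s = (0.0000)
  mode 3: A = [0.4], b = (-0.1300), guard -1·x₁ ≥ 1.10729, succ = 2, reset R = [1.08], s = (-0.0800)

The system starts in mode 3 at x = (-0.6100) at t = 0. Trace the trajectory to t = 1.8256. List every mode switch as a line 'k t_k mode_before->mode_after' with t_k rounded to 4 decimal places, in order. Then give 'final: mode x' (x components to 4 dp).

1 1.0662 3->2
final: 2 -1.0382

Mode 3: guard c·x = 1.1073 hit at Δt = 1.0662 (t = 1.0662), x⁻ = (-1.1073) → reset → x⁺ = (-1.2759), jump to mode 2
Mode 2: flow for 0.7594 to horizon, guard not reached → x = (-1.0382)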